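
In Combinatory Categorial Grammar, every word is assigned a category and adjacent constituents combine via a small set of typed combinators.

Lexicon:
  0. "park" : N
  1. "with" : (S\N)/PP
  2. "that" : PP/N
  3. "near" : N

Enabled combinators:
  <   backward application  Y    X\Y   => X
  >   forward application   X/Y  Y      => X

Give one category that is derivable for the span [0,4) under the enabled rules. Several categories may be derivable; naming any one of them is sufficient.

S

[0,4] S   <
  [0,1] "park" : N
  [1,4] S\N   >
    [1,2] "with" : (S\N)/PP
    [2,4] PP   >
      [2,3] "that" : PP/N
      [3,4] "near" : N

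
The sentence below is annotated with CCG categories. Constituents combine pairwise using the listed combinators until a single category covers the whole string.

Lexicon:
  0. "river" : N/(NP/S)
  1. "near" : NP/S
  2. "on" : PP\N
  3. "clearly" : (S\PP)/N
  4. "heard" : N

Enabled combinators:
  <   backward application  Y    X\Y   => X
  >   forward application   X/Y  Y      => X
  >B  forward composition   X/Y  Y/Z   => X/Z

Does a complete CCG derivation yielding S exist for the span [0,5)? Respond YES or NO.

[0,5] S   <
  [0,3] PP   <
    [0,2] N   >
      [0,1] "river" : N/(NP/S)
      [1,2] "near" : NP/S
    [2,3] "on" : PP\N
  [3,5] S\PP   >
    [3,4] "clearly" : (S\PP)/N
    [4,5] "heard" : N

YES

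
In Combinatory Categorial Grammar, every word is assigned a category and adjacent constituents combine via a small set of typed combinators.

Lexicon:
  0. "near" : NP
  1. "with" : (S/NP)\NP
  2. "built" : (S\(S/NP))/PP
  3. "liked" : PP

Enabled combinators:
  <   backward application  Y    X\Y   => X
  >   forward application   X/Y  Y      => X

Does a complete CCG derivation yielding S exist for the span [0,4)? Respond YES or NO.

[0,4] S   <
  [0,2] S/NP   <
    [0,1] "near" : NP
    [1,2] "with" : (S/NP)\NP
  [2,4] S\(S/NP)   >
    [2,3] "built" : (S\(S/NP))/PP
    [3,4] "liked" : PP

YES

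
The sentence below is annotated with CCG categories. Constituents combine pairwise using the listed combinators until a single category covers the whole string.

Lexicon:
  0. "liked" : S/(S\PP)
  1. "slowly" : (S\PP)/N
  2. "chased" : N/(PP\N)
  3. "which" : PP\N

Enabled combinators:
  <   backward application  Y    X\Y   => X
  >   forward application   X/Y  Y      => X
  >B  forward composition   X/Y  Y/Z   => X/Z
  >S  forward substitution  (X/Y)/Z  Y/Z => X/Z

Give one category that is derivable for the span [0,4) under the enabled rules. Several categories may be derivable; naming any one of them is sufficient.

S

[0,4] S   >
  [0,2] S/N   >B
    [0,1] "liked" : S/(S\PP)
    [1,2] "slowly" : (S\PP)/N
  [2,4] N   >
    [2,3] "chased" : N/(PP\N)
    [3,4] "which" : PP\N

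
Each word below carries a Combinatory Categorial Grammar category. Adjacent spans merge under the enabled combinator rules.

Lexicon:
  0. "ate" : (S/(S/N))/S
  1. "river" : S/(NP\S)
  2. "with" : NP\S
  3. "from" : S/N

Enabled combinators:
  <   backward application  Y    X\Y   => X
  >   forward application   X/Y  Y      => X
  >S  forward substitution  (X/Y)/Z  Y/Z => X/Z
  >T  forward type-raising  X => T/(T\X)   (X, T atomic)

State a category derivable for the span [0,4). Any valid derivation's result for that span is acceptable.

[0,4] S   >
  [0,3] S/(S/N)   >
    [0,1] "ate" : (S/(S/N))/S
    [1,3] S   >
      [1,2] "river" : S/(NP\S)
      [2,3] "with" : NP\S
  [3,4] "from" : S/N

S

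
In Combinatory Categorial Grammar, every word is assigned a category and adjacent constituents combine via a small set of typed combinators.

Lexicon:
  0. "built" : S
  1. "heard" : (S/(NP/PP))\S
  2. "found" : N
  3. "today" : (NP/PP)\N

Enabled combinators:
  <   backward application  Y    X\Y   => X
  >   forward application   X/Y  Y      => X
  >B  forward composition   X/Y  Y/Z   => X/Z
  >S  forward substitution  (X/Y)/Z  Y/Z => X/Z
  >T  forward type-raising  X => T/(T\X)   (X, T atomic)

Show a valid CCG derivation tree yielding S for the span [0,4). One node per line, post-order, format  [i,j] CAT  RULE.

[0,1] S  lex  "built"
[1,2] (S/(NP/PP))\S  lex  "heard"
[0,2] S/(NP/PP)  <  k=1
[2,3] N  lex  "found"
[3,4] (NP/PP)\N  lex  "today"
[2,4] NP/PP  <  k=3
[0,4] S  >  k=2

[0,4] S   >
  [0,2] S/(NP/PP)   <
    [0,1] "built" : S
    [1,2] "heard" : (S/(NP/PP))\S
  [2,4] NP/PP   <
    [2,3] "found" : N
    [3,4] "today" : (NP/PP)\N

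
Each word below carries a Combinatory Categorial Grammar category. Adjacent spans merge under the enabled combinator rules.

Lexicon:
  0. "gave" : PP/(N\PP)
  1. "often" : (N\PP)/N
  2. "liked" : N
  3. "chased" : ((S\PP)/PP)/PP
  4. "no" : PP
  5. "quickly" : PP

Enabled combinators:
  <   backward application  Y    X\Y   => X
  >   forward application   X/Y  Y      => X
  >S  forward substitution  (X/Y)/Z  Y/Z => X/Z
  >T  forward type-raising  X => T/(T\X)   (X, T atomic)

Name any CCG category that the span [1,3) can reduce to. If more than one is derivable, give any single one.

[0,6] S   <
  [0,3] PP   >
    [0,1] "gave" : PP/(N\PP)
    [1,3] N\PP   >
      [1,2] "often" : (N\PP)/N
      [2,3] "liked" : N
  [3,6] S\PP   >
    [3,5] (S\PP)/PP   >
      [3,4] "chased" : ((S\PP)/PP)/PP
      [4,5] "no" : PP
    [5,6] "quickly" : PP

N\PP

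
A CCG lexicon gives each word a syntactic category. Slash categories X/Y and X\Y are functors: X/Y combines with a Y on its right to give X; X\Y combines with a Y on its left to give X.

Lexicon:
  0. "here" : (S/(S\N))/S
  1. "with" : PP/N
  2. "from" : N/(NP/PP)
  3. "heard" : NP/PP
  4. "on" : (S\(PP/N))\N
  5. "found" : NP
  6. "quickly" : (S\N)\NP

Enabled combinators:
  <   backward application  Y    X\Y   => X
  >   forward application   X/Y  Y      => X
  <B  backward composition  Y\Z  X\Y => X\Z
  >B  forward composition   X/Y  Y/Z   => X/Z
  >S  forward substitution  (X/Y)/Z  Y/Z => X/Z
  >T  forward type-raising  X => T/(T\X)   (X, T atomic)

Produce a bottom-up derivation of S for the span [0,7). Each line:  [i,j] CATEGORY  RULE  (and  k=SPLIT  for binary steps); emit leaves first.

[0,7] S   >
  [0,5] S/(S\N)   >
    [0,1] "here" : (S/(S\N))/S
    [1,5] S   <
      [1,2] "with" : PP/N
      [2,5] S\(PP/N)   <
        [2,4] N   >
          [2,3] "from" : N/(NP/PP)
          [3,4] "heard" : NP/PP
        [4,5] "on" : (S\(PP/N))\N
  [5,7] S\N   <
    [5,6] "found" : NP
    [6,7] "quickly" : (S\N)\NP

[0,1] (S/(S\N))/S  lex  "here"
[1,2] PP/N  lex  "with"
[2,3] N/(NP/PP)  lex  "from"
[3,4] NP/PP  lex  "heard"
[2,4] N  >  k=3
[4,5] (S\(PP/N))\N  lex  "on"
[2,5] S\(PP/N)  <  k=4
[1,5] S  <  k=2
[0,5] S/(S\N)  >  k=1
[5,6] NP  lex  "found"
[6,7] (S\N)\NP  lex  "quickly"
[5,7] S\N  <  k=6
[0,7] S  >  k=5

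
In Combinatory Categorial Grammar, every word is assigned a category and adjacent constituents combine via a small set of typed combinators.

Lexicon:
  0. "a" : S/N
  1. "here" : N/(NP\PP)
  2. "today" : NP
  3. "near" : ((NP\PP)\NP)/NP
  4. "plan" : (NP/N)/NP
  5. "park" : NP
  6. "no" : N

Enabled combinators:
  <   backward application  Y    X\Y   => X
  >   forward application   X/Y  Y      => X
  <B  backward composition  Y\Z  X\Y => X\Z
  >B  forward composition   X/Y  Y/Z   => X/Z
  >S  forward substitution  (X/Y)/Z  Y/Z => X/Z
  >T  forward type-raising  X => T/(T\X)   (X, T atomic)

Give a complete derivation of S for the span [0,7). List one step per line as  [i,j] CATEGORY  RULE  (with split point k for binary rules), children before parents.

[0,1] S/N  lex  "a"
[1,2] N/(NP\PP)  lex  "here"
[2,3] NP  lex  "today"
[3,4] ((NP\PP)\NP)/NP  lex  "near"
[4,5] (NP/N)/NP  lex  "plan"
[5,6] NP  lex  "park"
[4,6] NP/N  >  k=5
[6,7] N  lex  "no"
[4,7] NP  >  k=6
[3,7] (NP\PP)\NP  >  k=4
[2,7] NP\PP  <  k=3
[1,7] N  >  k=2
[0,7] S  >  k=1

[0,7] S   >
  [0,1] "a" : S/N
  [1,7] N   >
    [1,2] "here" : N/(NP\PP)
    [2,7] NP\PP   <
      [2,3] "today" : NP
      [3,7] (NP\PP)\NP   >
        [3,4] "near" : ((NP\PP)\NP)/NP
        [4,7] NP   >
          [4,6] NP/N   >
            [4,5] "plan" : (NP/N)/NP
            [5,6] "park" : NP
          [6,7] "no" : N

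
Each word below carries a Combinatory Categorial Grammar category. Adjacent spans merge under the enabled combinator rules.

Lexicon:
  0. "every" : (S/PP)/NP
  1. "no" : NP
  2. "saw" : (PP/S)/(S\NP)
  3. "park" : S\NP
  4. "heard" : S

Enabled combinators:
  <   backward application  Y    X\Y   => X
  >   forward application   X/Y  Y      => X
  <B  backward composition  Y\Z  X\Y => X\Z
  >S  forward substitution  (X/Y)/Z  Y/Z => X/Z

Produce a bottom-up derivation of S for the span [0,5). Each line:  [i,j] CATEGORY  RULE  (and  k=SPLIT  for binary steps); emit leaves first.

[0,1] (S/PP)/NP  lex  "every"
[1,2] NP  lex  "no"
[0,2] S/PP  >  k=1
[2,3] (PP/S)/(S\NP)  lex  "saw"
[3,4] S\NP  lex  "park"
[2,4] PP/S  >  k=3
[4,5] S  lex  "heard"
[2,5] PP  >  k=4
[0,5] S  >  k=2

[0,5] S   >
  [0,2] S/PP   >
    [0,1] "every" : (S/PP)/NP
    [1,2] "no" : NP
  [2,5] PP   >
    [2,4] PP/S   >
      [2,3] "saw" : (PP/S)/(S\NP)
      [3,4] "park" : S\NP
    [4,5] "heard" : S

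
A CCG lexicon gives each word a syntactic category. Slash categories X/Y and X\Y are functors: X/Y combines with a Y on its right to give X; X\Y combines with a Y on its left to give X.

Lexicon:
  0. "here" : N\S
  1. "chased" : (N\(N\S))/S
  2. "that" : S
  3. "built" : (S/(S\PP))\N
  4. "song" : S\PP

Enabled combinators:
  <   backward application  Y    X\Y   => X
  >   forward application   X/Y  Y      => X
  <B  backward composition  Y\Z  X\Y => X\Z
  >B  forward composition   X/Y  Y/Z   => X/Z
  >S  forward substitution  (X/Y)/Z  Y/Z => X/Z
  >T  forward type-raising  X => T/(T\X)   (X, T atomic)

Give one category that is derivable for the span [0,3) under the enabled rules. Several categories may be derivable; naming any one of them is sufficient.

N

[0,5] S   >
  [0,4] S/(S\PP)   <
    [0,3] N   <
      [0,1] "here" : N\S
      [1,3] N\(N\S)   >
        [1,2] "chased" : (N\(N\S))/S
        [2,3] "that" : S
    [3,4] "built" : (S/(S\PP))\N
  [4,5] "song" : S\PP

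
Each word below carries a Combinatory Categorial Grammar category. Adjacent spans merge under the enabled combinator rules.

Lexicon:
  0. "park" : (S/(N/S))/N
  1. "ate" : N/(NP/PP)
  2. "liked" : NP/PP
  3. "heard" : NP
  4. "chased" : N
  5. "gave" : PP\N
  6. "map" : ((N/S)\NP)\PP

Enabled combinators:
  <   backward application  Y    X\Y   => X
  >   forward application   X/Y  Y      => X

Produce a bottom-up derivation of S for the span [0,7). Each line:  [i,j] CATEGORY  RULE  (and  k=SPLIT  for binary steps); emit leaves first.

[0,1] (S/(N/S))/N  lex  "park"
[1,2] N/(NP/PP)  lex  "ate"
[2,3] NP/PP  lex  "liked"
[1,3] N  >  k=2
[0,3] S/(N/S)  >  k=1
[3,4] NP  lex  "heard"
[4,5] N  lex  "chased"
[5,6] PP\N  lex  "gave"
[4,6] PP  <  k=5
[6,7] ((N/S)\NP)\PP  lex  "map"
[4,7] (N/S)\NP  <  k=6
[3,7] N/S  <  k=4
[0,7] S  >  k=3

[0,7] S   >
  [0,3] S/(N/S)   >
    [0,1] "park" : (S/(N/S))/N
    [1,3] N   >
      [1,2] "ate" : N/(NP/PP)
      [2,3] "liked" : NP/PP
  [3,7] N/S   <
    [3,4] "heard" : NP
    [4,7] (N/S)\NP   <
      [4,6] PP   <
        [4,5] "chased" : N
        [5,6] "gave" : PP\N
      [6,7] "map" : ((N/S)\NP)\PP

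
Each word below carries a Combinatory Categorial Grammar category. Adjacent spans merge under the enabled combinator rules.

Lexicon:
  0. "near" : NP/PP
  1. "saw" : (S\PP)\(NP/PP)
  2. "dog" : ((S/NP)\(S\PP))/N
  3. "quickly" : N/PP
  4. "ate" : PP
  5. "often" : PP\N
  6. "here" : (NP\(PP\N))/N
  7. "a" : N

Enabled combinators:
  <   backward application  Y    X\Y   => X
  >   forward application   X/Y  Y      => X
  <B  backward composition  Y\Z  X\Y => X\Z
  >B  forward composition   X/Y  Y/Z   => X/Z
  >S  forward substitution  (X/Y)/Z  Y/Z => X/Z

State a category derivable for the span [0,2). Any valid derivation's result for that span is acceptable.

[0,8] S   >
  [0,5] S/NP   <
    [0,2] S\PP   <
      [0,1] "near" : NP/PP
      [1,2] "saw" : (S\PP)\(NP/PP)
    [2,5] (S/NP)\(S\PP)   >
      [2,3] "dog" : ((S/NP)\(S\PP))/N
      [3,5] N   >
        [3,4] "quickly" : N/PP
        [4,5] "ate" : PP
  [5,8] NP   <
    [5,6] "often" : PP\N
    [6,8] NP\(PP\N)   >
      [6,7] "here" : (NP\(PP\N))/N
      [7,8] "a" : N

S\PP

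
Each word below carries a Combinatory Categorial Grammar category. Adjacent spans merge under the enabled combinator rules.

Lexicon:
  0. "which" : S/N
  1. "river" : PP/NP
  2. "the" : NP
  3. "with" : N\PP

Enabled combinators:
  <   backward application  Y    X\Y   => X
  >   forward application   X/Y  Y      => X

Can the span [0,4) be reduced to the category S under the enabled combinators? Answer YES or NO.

[0,4] S   >
  [0,1] "which" : S/N
  [1,4] N   <
    [1,3] PP   >
      [1,2] "river" : PP/NP
      [2,3] "the" : NP
    [3,4] "with" : N\PP

YES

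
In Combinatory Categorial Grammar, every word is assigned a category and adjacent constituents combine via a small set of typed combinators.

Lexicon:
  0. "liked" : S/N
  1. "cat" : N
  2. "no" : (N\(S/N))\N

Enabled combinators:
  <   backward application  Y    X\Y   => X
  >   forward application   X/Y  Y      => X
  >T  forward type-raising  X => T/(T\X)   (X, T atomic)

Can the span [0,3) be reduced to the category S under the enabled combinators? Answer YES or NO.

NO

S/N N (N\(S/N))\N
CKY chart[0,3] = {N, N/(N\N), NP/(NP\N), PP/(PP\N), S/(S\N)}; S ∉ chart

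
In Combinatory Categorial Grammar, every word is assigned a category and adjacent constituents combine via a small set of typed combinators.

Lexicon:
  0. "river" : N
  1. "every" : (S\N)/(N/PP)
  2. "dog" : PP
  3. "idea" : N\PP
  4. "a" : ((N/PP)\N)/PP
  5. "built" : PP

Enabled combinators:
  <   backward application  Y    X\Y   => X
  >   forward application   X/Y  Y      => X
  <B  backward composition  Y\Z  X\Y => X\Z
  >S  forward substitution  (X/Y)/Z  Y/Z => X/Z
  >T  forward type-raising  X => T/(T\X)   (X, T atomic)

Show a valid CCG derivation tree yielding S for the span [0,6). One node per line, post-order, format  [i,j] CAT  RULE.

[0,1] N  lex  "river"
[1,2] (S\N)/(N/PP)  lex  "every"
[2,3] PP  lex  "dog"
[2,3] N/(N\PP)  >T
[3,4] N\PP  lex  "idea"
[2,4] N  >  k=3
[4,5] ((N/PP)\N)/PP  lex  "a"
[5,6] PP  lex  "built"
[4,6] (N/PP)\N  >  k=5
[2,6] N/PP  <  k=4
[1,6] S\N  >  k=2
[0,6] S  <  k=1

[0,6] S   <
  [0,1] "river" : N
  [1,6] S\N   >
    [1,2] "every" : (S\N)/(N/PP)
    [2,6] N/PP   <
      [2,4] N   >
        [2,3] N/(N\PP)   >T
          [2,3] "dog" : PP
        [3,4] "idea" : N\PP
      [4,6] (N/PP)\N   >
        [4,5] "a" : ((N/PP)\N)/PP
        [5,6] "built" : PP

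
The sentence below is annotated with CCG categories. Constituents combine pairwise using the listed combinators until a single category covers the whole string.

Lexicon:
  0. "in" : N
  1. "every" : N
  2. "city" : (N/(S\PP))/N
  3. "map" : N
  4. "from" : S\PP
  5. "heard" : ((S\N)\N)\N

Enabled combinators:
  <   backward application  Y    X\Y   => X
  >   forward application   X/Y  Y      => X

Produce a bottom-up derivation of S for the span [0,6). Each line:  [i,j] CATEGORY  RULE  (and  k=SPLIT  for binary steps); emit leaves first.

[0,6] S   <
  [0,1] "in" : N
  [1,6] S\N   <
    [1,2] "every" : N
    [2,6] (S\N)\N   <
      [2,5] N   >
        [2,4] N/(S\PP)   >
          [2,3] "city" : (N/(S\PP))/N
          [3,4] "map" : N
        [4,5] "from" : S\PP
      [5,6] "heard" : ((S\N)\N)\N

[0,1] N  lex  "in"
[1,2] N  lex  "every"
[2,3] (N/(S\PP))/N  lex  "city"
[3,4] N  lex  "map"
[2,4] N/(S\PP)  >  k=3
[4,5] S\PP  lex  "from"
[2,5] N  >  k=4
[5,6] ((S\N)\N)\N  lex  "heard"
[2,6] (S\N)\N  <  k=5
[1,6] S\N  <  k=2
[0,6] S  <  k=1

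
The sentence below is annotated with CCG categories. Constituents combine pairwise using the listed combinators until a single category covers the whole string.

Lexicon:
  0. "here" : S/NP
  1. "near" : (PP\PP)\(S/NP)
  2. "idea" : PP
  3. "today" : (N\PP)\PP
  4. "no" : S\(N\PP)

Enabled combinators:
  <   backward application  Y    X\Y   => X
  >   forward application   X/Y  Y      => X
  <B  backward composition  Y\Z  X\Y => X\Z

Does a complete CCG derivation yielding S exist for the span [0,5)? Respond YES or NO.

YES

[0,5] S   <
  [0,4] N\PP   <B
    [0,2] PP\PP   <
      [0,1] "here" : S/NP
      [1,2] "near" : (PP\PP)\(S/NP)
    [2,4] N\PP   <
      [2,3] "idea" : PP
      [3,4] "today" : (N\PP)\PP
  [4,5] "no" : S\(N\PP)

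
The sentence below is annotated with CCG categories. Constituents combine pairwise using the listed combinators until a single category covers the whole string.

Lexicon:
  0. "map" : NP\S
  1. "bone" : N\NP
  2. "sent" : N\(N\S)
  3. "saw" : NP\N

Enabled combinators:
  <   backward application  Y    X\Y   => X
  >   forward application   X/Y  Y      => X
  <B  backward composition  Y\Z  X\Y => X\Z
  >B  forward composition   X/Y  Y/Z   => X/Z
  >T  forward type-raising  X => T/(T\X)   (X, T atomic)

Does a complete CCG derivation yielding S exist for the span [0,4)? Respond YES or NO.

NO

NP\S N\NP N\(N\S) NP\N
CKY chart[0,4] = {N/(N\NP), NP, NP/(NP\NP), PP/(PP\NP), S/(S\NP)}; S ∉ chart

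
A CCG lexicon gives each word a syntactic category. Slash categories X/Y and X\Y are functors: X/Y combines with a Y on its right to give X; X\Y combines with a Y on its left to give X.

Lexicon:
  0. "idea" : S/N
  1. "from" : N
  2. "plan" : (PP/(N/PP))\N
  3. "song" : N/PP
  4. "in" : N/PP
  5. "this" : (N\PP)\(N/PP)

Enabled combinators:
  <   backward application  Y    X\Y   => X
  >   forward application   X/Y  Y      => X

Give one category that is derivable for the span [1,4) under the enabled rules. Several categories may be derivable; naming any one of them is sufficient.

PP

[0,6] S   >
  [0,1] "idea" : S/N
  [1,6] N   <
    [1,4] PP   >
      [1,3] PP/(N/PP)   <
        [1,2] "from" : N
        [2,3] "plan" : (PP/(N/PP))\N
      [3,4] "song" : N/PP
    [4,6] N\PP   <
      [4,5] "in" : N/PP
      [5,6] "this" : (N\PP)\(N/PP)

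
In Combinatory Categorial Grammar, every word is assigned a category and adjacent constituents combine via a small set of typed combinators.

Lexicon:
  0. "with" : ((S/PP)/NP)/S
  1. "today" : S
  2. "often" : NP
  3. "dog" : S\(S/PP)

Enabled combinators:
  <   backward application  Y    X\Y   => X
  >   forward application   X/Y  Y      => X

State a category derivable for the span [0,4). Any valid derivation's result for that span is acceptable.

[0,4] S   <
  [0,3] S/PP   >
    [0,2] (S/PP)/NP   >
      [0,1] "with" : ((S/PP)/NP)/S
      [1,2] "today" : S
    [2,3] "often" : NP
  [3,4] "dog" : S\(S/PP)

S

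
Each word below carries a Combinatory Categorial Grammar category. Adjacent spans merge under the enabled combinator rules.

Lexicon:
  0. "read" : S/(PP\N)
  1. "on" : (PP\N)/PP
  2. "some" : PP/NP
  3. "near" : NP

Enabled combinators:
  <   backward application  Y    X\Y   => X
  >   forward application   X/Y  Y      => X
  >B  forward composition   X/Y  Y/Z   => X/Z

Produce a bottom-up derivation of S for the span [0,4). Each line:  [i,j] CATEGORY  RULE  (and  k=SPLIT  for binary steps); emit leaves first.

[0,1] S/(PP\N)  lex  "read"
[1,2] (PP\N)/PP  lex  "on"
[0,2] S/PP  >B  k=1
[2,3] PP/NP  lex  "some"
[3,4] NP  lex  "near"
[2,4] PP  >  k=3
[0,4] S  >  k=2

[0,4] S   >
  [0,2] S/PP   >B
    [0,1] "read" : S/(PP\N)
    [1,2] "on" : (PP\N)/PP
  [2,4] PP   >
    [2,3] "some" : PP/NP
    [3,4] "near" : NP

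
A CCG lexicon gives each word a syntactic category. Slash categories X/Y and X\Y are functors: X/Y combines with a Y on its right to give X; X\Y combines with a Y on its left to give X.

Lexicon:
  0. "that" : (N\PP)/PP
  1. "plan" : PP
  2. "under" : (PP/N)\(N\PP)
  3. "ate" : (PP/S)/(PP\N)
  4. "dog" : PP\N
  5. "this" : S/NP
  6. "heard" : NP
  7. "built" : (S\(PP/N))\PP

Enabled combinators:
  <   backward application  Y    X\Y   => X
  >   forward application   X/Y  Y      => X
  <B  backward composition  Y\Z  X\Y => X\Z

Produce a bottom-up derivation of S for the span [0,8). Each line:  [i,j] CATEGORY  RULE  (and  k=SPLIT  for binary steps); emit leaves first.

[0,8] S   <
  [0,3] PP/N   <
    [0,2] N\PP   >
      [0,1] "that" : (N\PP)/PP
      [1,2] "plan" : PP
    [2,3] "under" : (PP/N)\(N\PP)
  [3,8] S\(PP/N)   <
    [3,7] PP   >
      [3,5] PP/S   >
        [3,4] "ate" : (PP/S)/(PP\N)
        [4,5] "dog" : PP\N
      [5,7] S   >
        [5,6] "this" : S/NP
        [6,7] "heard" : NP
    [7,8] "built" : (S\(PP/N))\PP

[0,1] (N\PP)/PP  lex  "that"
[1,2] PP  lex  "plan"
[0,2] N\PP  >  k=1
[2,3] (PP/N)\(N\PP)  lex  "under"
[0,3] PP/N  <  k=2
[3,4] (PP/S)/(PP\N)  lex  "ate"
[4,5] PP\N  lex  "dog"
[3,5] PP/S  >  k=4
[5,6] S/NP  lex  "this"
[6,7] NP  lex  "heard"
[5,7] S  >  k=6
[3,7] PP  >  k=5
[7,8] (S\(PP/N))\PP  lex  "built"
[3,8] S\(PP/N)  <  k=7
[0,8] S  <  k=3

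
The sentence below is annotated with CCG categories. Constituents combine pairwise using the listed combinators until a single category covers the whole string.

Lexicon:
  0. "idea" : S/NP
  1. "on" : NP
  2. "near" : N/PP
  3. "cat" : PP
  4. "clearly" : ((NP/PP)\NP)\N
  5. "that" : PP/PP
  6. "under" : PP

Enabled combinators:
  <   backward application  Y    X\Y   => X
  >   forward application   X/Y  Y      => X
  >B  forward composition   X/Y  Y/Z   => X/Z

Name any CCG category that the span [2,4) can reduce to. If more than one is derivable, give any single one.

[0,7] S   >
  [0,1] "idea" : S/NP
  [1,7] NP   >
    [1,6] NP/PP   >B
      [1,5] NP/PP   <
        [1,2] "on" : NP
        [2,5] (NP/PP)\NP   <
          [2,4] N   >
            [2,3] "near" : N/PP
            [3,4] "cat" : PP
          [4,5] "clearly" : ((NP/PP)\NP)\N
      [5,6] "that" : PP/PP
    [6,7] "under" : PP

N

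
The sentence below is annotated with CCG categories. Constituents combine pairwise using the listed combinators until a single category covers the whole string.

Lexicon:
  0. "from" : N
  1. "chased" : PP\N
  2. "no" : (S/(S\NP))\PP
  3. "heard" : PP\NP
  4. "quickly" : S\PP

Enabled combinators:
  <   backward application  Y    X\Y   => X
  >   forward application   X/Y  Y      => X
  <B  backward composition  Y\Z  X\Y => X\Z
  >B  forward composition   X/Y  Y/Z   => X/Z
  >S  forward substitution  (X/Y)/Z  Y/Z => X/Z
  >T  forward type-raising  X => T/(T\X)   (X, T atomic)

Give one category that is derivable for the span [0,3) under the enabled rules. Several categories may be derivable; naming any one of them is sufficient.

[0,5] S   >
  [0,3] S/(S\NP)   <
    [0,2] PP   <
      [0,1] "from" : N
      [1,2] "chased" : PP\N
    [2,3] "no" : (S/(S\NP))\PP
  [3,5] S\NP   <B
    [3,4] "heard" : PP\NP
    [4,5] "quickly" : S\PP

S/(S\NP)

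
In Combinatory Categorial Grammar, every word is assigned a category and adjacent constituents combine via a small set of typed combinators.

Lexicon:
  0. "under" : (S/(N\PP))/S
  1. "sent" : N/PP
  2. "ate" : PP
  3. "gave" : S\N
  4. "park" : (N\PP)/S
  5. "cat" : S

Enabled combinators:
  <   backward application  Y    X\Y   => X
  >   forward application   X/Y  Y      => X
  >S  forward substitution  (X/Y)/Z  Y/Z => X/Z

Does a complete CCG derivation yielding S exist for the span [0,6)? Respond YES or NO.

[0,6] S   >
  [0,4] S/(N\PP)   >
    [0,1] "under" : (S/(N\PP))/S
    [1,4] S   <
      [1,3] N   >
        [1,2] "sent" : N/PP
        [2,3] "ate" : PP
      [3,4] "gave" : S\N
  [4,6] N\PP   >
    [4,5] "park" : (N\PP)/S
    [5,6] "cat" : S

YES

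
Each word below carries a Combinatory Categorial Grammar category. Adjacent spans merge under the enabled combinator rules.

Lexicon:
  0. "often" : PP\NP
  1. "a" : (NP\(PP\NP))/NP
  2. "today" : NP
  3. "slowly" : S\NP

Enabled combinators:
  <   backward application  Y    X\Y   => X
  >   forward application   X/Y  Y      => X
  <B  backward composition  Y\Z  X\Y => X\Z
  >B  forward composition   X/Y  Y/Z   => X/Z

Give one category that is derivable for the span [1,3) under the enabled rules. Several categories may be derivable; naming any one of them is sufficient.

NP\(PP\NP)

[0,4] S   <
  [0,3] NP   <
    [0,1] "often" : PP\NP
    [1,3] NP\(PP\NP)   >
      [1,2] "a" : (NP\(PP\NP))/NP
      [2,3] "today" : NP
  [3,4] "slowly" : S\NP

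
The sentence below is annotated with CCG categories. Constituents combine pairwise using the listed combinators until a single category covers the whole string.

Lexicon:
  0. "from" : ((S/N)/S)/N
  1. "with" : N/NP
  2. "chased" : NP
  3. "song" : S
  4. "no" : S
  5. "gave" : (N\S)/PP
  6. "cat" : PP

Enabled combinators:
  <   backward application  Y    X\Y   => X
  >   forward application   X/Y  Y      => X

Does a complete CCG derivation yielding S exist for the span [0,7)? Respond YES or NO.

[0,7] S   >
  [0,4] S/N   >
    [0,3] (S/N)/S   >
      [0,1] "from" : ((S/N)/S)/N
      [1,3] N   >
        [1,2] "with" : N/NP
        [2,3] "chased" : NP
    [3,4] "song" : S
  [4,7] N   <
    [4,5] "no" : S
    [5,7] N\S   >
      [5,6] "gave" : (N\S)/PP
      [6,7] "cat" : PP

YES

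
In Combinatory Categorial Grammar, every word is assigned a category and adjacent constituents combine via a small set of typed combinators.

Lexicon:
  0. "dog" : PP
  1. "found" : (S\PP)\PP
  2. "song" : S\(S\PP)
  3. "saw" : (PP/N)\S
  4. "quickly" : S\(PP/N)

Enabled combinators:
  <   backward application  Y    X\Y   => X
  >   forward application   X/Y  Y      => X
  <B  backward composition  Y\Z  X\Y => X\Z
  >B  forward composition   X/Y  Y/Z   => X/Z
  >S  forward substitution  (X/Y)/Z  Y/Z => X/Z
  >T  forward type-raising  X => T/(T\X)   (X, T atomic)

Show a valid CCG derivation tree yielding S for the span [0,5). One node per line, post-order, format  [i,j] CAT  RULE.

[0,5] S   <
  [0,4] PP/N   <
    [0,3] S   <
      [0,2] S\PP   <
        [0,1] "dog" : PP
        [1,2] "found" : (S\PP)\PP
      [2,3] "song" : S\(S\PP)
    [3,4] "saw" : (PP/N)\S
  [4,5] "quickly" : S\(PP/N)

[0,1] PP  lex  "dog"
[1,2] (S\PP)\PP  lex  "found"
[0,2] S\PP  <  k=1
[2,3] S\(S\PP)  lex  "song"
[0,3] S  <  k=2
[3,4] (PP/N)\S  lex  "saw"
[0,4] PP/N  <  k=3
[4,5] S\(PP/N)  lex  "quickly"
[0,5] S  <  k=4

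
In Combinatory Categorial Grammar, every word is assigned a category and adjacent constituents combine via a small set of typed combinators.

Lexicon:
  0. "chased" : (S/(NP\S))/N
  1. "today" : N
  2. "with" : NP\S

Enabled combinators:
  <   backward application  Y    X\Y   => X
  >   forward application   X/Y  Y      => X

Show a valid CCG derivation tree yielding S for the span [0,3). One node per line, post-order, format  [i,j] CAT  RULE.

[0,1] (S/(NP\S))/N  lex  "chased"
[1,2] N  lex  "today"
[0,2] S/(NP\S)  >  k=1
[2,3] NP\S  lex  "with"
[0,3] S  >  k=2

[0,3] S   >
  [0,2] S/(NP\S)   >
    [0,1] "chased" : (S/(NP\S))/N
    [1,2] "today" : N
  [2,3] "with" : NP\S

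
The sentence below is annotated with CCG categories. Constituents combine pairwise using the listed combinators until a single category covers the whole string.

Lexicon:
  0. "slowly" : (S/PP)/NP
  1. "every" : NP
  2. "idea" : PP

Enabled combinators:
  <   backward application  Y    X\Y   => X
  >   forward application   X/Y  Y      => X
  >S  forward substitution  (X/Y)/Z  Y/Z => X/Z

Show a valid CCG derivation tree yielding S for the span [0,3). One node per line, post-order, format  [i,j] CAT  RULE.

[0,3] S   >
  [0,2] S/PP   >
    [0,1] "slowly" : (S/PP)/NP
    [1,2] "every" : NP
  [2,3] "idea" : PP

[0,1] (S/PP)/NP  lex  "slowly"
[1,2] NP  lex  "every"
[0,2] S/PP  >  k=1
[2,3] PP  lex  "idea"
[0,3] S  >  k=2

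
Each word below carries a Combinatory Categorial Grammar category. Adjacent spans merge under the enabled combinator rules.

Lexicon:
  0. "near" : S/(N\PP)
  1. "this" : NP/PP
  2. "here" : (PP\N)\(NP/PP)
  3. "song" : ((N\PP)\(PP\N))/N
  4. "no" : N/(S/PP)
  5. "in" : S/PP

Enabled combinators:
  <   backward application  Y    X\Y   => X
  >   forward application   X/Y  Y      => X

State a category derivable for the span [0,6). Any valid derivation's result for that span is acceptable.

S

[0,6] S   >
  [0,1] "near" : S/(N\PP)
  [1,6] N\PP   <
    [1,3] PP\N   <
      [1,2] "this" : NP/PP
      [2,3] "here" : (PP\N)\(NP/PP)
    [3,6] (N\PP)\(PP\N)   >
      [3,4] "song" : ((N\PP)\(PP\N))/N
      [4,6] N   >
        [4,5] "no" : N/(S/PP)
        [5,6] "in" : S/PP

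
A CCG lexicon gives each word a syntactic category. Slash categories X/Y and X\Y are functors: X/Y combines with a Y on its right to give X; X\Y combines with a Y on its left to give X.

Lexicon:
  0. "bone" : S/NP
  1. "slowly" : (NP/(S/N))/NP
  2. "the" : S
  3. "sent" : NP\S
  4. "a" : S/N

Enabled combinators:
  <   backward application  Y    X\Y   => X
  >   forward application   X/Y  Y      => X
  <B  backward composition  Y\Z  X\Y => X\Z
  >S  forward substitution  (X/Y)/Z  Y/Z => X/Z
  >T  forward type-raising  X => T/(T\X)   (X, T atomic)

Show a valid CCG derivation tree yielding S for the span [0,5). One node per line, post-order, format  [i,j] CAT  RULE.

[0,1] S/NP  lex  "bone"
[1,2] (NP/(S/N))/NP  lex  "slowly"
[2,3] S  lex  "the"
[3,4] NP\S  lex  "sent"
[2,4] NP  <  k=3
[1,4] NP/(S/N)  >  k=2
[4,5] S/N  lex  "a"
[1,5] NP  >  k=4
[0,5] S  >  k=1

[0,5] S   >
  [0,1] "bone" : S/NP
  [1,5] NP   >
    [1,4] NP/(S/N)   >
      [1,2] "slowly" : (NP/(S/N))/NP
      [2,4] NP   <
        [2,3] "the" : S
        [3,4] "sent" : NP\S
    [4,5] "a" : S/N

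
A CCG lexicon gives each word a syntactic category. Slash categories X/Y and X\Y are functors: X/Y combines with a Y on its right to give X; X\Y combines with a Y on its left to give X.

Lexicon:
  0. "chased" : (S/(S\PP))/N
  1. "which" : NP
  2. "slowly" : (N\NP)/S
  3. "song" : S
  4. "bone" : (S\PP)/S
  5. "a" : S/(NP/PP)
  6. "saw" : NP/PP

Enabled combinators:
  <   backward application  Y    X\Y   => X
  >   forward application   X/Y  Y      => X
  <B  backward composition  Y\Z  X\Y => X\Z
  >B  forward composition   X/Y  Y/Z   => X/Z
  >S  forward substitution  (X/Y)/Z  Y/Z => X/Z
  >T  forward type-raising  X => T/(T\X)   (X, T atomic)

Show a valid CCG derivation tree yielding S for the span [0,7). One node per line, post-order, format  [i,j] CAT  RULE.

[0,1] (S/(S\PP))/N  lex  "chased"
[1,2] NP  lex  "which"
[1,2] N/(N\NP)  >T
[2,3] (N\NP)/S  lex  "slowly"
[3,4] S  lex  "song"
[2,4] N\NP  >  k=3
[1,4] N  >  k=2
[0,4] S/(S\PP)  >  k=1
[4,5] (S\PP)/S  lex  "bone"
[5,6] S/(NP/PP)  lex  "a"
[6,7] NP/PP  lex  "saw"
[5,7] S  >  k=6
[4,7] S\PP  >  k=5
[0,7] S  >  k=4

[0,7] S   >
  [0,4] S/(S\PP)   >
    [0,1] "chased" : (S/(S\PP))/N
    [1,4] N   >
      [1,2] N/(N\NP)   >T
        [1,2] "which" : NP
      [2,4] N\NP   >
        [2,3] "slowly" : (N\NP)/S
        [3,4] "song" : S
  [4,7] S\PP   >
    [4,5] "bone" : (S\PP)/S
    [5,7] S   >
      [5,6] "a" : S/(NP/PP)
      [6,7] "saw" : NP/PP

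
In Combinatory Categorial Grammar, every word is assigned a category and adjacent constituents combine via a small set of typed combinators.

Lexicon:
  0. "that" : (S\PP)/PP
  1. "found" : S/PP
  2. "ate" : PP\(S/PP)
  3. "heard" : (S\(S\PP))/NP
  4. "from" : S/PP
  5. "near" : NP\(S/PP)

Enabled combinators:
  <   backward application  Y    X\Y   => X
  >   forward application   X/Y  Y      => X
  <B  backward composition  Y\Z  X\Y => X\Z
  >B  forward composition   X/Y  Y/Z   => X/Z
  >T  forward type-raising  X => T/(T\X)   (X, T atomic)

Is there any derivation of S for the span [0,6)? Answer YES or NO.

YES

[0,6] S   <
  [0,3] S\PP   >
    [0,1] "that" : (S\PP)/PP
    [1,3] PP   <
      [1,2] "found" : S/PP
      [2,3] "ate" : PP\(S/PP)
  [3,6] S\(S\PP)   >
    [3,4] "heard" : (S\(S\PP))/NP
    [4,6] NP   <
      [4,5] "from" : S/PP
      [5,6] "near" : NP\(S/PP)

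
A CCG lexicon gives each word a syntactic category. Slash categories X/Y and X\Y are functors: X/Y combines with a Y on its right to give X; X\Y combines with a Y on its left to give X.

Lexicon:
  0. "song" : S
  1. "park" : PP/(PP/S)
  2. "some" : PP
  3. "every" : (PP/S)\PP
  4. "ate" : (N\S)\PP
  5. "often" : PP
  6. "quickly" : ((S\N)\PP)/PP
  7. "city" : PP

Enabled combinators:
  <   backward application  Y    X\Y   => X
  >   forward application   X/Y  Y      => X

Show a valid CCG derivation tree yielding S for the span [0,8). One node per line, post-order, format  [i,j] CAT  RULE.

[0,8] S   <
  [0,5] N   <
    [0,1] "song" : S
    [1,5] N\S   <
      [1,4] PP   >
        [1,2] "park" : PP/(PP/S)
        [2,4] PP/S   <
          [2,3] "some" : PP
          [3,4] "every" : (PP/S)\PP
      [4,5] "ate" : (N\S)\PP
  [5,8] S\N   <
    [5,6] "often" : PP
    [6,8] (S\N)\PP   >
      [6,7] "quickly" : ((S\N)\PP)/PP
      [7,8] "city" : PP

[0,1] S  lex  "song"
[1,2] PP/(PP/S)  lex  "park"
[2,3] PP  lex  "some"
[3,4] (PP/S)\PP  lex  "every"
[2,4] PP/S  <  k=3
[1,4] PP  >  k=2
[4,5] (N\S)\PP  lex  "ate"
[1,5] N\S  <  k=4
[0,5] N  <  k=1
[5,6] PP  lex  "often"
[6,7] ((S\N)\PP)/PP  lex  "quickly"
[7,8] PP  lex  "city"
[6,8] (S\N)\PP  >  k=7
[5,8] S\N  <  k=6
[0,8] S  <  k=5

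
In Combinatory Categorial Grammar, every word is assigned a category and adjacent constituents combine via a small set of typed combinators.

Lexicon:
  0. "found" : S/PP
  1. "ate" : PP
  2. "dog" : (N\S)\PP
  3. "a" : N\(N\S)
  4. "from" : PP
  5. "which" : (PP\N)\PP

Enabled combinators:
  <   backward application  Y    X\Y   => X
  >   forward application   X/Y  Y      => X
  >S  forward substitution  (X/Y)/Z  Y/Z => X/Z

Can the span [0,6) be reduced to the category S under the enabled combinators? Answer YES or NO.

YES

[0,6] S   >
  [0,1] "found" : S/PP
  [1,6] PP   <
    [1,4] N   <
      [1,3] N\S   <
        [1,2] "ate" : PP
        [2,3] "dog" : (N\S)\PP
      [3,4] "a" : N\(N\S)
    [4,6] PP\N   <
      [4,5] "from" : PP
      [5,6] "which" : (PP\N)\PP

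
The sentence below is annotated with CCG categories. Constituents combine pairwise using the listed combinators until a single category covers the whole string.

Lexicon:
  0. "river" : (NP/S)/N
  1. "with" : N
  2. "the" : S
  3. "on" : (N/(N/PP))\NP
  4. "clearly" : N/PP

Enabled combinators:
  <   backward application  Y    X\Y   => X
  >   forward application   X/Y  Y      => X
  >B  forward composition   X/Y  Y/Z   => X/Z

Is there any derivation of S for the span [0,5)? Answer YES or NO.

NO

(NP/S)/N N S (N/(N/PP))\NP N/PP
CKY chart[0,5] = {N}; S ∉ chart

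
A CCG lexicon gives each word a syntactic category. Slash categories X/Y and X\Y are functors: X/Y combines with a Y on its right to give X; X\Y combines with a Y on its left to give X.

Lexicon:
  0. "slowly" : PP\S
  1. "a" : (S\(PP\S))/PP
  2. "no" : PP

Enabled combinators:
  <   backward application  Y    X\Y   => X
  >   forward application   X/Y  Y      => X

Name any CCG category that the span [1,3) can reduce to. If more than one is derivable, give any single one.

[0,3] S   <
  [0,1] "slowly" : PP\S
  [1,3] S\(PP\S)   >
    [1,2] "a" : (S\(PP\S))/PP
    [2,3] "no" : PP

S\(PP\S)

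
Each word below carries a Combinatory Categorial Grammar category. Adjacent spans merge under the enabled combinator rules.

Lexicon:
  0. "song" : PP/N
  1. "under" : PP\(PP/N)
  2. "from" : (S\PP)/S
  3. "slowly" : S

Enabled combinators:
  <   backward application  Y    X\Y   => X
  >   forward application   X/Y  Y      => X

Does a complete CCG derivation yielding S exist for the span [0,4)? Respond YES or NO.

[0,4] S   <
  [0,2] PP   <
    [0,1] "song" : PP/N
    [1,2] "under" : PP\(PP/N)
  [2,4] S\PP   >
    [2,3] "from" : (S\PP)/S
    [3,4] "slowly" : S

YES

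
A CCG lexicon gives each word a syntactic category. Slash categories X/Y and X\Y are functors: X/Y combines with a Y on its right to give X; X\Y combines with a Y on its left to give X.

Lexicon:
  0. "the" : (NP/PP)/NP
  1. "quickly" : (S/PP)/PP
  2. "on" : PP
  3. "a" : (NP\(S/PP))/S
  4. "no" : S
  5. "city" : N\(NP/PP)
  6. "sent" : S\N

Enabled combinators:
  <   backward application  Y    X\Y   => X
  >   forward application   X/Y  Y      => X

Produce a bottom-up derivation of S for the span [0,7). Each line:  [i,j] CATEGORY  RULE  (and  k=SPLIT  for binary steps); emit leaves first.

[0,7] S   <
  [0,6] N   <
    [0,5] NP/PP   >
      [0,1] "the" : (NP/PP)/NP
      [1,5] NP   <
        [1,3] S/PP   >
          [1,2] "quickly" : (S/PP)/PP
          [2,3] "on" : PP
        [3,5] NP\(S/PP)   >
          [3,4] "a" : (NP\(S/PP))/S
          [4,5] "no" : S
    [5,6] "city" : N\(NP/PP)
  [6,7] "sent" : S\N

[0,1] (NP/PP)/NP  lex  "the"
[1,2] (S/PP)/PP  lex  "quickly"
[2,3] PP  lex  "on"
[1,3] S/PP  >  k=2
[3,4] (NP\(S/PP))/S  lex  "a"
[4,5] S  lex  "no"
[3,5] NP\(S/PP)  >  k=4
[1,5] NP  <  k=3
[0,5] NP/PP  >  k=1
[5,6] N\(NP/PP)  lex  "city"
[0,6] N  <  k=5
[6,7] S\N  lex  "sent"
[0,7] S  <  k=6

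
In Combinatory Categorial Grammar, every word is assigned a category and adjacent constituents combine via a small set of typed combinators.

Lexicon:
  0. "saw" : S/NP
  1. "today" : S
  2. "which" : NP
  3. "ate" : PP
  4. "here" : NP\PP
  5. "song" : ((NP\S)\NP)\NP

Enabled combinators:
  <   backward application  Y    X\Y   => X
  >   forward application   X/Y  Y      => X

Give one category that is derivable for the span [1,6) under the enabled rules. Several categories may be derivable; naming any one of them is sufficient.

NP

[0,6] S   >
  [0,1] "saw" : S/NP
  [1,6] NP   <
    [1,2] "today" : S
    [2,6] NP\S   <
      [2,3] "which" : NP
      [3,6] (NP\S)\NP   <
        [3,5] NP   <
          [3,4] "ate" : PP
          [4,5] "here" : NP\PP
        [5,6] "song" : ((NP\S)\NP)\NP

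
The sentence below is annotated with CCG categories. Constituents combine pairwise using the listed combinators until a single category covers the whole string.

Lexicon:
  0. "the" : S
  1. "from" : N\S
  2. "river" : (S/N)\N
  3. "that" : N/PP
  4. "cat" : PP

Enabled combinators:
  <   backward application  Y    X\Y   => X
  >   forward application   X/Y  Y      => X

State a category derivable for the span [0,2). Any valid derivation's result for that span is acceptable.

N

[0,5] S   >
  [0,3] S/N   <
    [0,2] N   <
      [0,1] "the" : S
      [1,2] "from" : N\S
    [2,3] "river" : (S/N)\N
  [3,5] N   >
    [3,4] "that" : N/PP
    [4,5] "cat" : PP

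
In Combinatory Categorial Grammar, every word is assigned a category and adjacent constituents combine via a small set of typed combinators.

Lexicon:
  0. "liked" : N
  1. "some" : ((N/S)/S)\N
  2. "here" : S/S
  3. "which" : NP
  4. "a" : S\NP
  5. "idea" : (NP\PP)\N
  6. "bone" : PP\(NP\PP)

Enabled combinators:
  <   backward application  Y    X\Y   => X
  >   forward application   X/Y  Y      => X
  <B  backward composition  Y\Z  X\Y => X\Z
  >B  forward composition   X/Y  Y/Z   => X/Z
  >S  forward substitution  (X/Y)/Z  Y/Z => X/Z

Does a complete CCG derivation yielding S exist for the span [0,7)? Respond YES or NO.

NO

N ((N/S)/S)\N S/S NP S\NP (NP\PP)\N PP\(NP\PP)
CKY chart[0,7] = {PP}; S ∉ chart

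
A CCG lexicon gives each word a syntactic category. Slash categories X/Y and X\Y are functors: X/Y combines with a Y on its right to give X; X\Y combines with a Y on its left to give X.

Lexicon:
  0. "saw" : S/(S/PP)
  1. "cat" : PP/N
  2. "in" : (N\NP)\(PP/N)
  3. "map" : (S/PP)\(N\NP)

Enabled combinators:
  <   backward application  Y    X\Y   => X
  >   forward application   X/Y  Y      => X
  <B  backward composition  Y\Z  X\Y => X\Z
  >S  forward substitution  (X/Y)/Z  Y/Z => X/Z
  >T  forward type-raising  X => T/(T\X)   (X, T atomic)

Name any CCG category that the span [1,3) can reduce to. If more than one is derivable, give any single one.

N\NP

[0,4] S   >
  [0,1] "saw" : S/(S/PP)
  [1,4] S/PP   <
    [1,3] N\NP   <
      [1,2] "cat" : PP/N
      [2,3] "in" : (N\NP)\(PP/N)
    [3,4] "map" : (S/PP)\(N\NP)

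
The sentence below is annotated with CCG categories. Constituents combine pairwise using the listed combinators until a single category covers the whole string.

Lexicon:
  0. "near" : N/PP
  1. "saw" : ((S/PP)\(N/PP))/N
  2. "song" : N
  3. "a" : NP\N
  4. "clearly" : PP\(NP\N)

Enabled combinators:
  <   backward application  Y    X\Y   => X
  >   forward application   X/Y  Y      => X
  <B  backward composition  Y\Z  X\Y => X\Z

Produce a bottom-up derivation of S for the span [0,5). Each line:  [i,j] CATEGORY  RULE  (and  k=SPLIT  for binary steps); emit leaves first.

[0,1] N/PP  lex  "near"
[1,2] ((S/PP)\(N/PP))/N  lex  "saw"
[2,3] N  lex  "song"
[1,3] (S/PP)\(N/PP)  >  k=2
[0,3] S/PP  <  k=1
[3,4] NP\N  lex  "a"
[4,5] PP\(NP\N)  lex  "clearly"
[3,5] PP  <  k=4
[0,5] S  >  k=3

[0,5] S   >
  [0,3] S/PP   <
    [0,1] "near" : N/PP
    [1,3] (S/PP)\(N/PP)   >
      [1,2] "saw" : ((S/PP)\(N/PP))/N
      [2,3] "song" : N
  [3,5] PP   <
    [3,4] "a" : NP\N
    [4,5] "clearly" : PP\(NP\N)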